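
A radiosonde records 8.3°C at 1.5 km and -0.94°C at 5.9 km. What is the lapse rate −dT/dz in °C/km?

Γ = −ΔT/Δz = (8.3 − (-0.94)) / (5900 − 1500) m
  = 9.24°C / 4.4 km = 2.1°C/km

2.1°C/km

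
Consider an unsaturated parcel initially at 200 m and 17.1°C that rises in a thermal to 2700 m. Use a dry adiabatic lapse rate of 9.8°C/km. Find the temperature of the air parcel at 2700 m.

-7.4°C

From 200 m to 2700 m (dry adiabatic): cools by 9.8 × 2.5 = 24.5°C, giving -7.4°C.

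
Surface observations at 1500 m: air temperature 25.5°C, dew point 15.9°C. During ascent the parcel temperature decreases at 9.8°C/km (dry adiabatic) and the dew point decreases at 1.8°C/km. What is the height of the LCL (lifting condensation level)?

T and T_d converge at 9.8 − 1.8 = 8°C per km
Height above start = (25.5 − 15.9) / 8 = 1.2 km
LCL altitude = 1500 m + 1200 m = 2700 m

2700 m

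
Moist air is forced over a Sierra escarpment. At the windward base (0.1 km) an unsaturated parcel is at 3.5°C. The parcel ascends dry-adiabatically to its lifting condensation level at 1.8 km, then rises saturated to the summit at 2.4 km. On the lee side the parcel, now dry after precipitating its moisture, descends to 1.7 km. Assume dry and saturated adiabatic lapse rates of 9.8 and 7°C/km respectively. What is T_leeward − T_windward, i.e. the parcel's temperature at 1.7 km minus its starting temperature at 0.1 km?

Dry to 1800 m: -9.8 × 1.7 km = -16.66°C, so T = -13.16°C.
Saturated to 2400 m: -7 × 0.6 km = -4.2°C, so T = -17.36°C.
Dry descent to 1700 m: +9.8 × 0.7 km = +6.86°C, so T = -10.5°C.
Net change vs windward start: -10.5 − 3.5 = -14°C

-14°C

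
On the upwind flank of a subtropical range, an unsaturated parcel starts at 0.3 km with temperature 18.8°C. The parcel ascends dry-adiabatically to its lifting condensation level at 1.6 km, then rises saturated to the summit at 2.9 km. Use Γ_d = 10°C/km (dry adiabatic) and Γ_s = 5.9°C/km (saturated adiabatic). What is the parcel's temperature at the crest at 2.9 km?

Dry to 1600 m: -10 × 1.3 km = -13°C, so T = 5.8°C.
Saturated to 2900 m: -5.9 × 1.3 km = -7.67°C, so T = -1.87°C.

-1.87°C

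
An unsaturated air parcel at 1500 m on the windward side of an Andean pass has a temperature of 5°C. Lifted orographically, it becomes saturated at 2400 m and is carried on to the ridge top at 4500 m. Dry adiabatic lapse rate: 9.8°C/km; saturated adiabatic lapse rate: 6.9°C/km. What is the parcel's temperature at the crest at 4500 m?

From 1500 m to 2400 m (dry): cools by 9.8 × 0.9 = 8.82°C, giving -3.82°C.
From 2400 m to 4500 m (saturated): cools by 6.9 × 2.1 = 14.49°C, giving -18.31°C.

-18.31°C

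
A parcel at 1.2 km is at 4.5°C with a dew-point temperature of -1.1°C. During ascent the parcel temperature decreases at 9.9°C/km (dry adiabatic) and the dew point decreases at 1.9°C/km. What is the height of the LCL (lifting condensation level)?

T and T_d converge at 9.9 − 1.9 = 8°C per km
Height above start = (4.5 − (-1.1)) / 8 = 0.7 km
LCL altitude = 1200 m + 700 m = 1900 m

1.9 km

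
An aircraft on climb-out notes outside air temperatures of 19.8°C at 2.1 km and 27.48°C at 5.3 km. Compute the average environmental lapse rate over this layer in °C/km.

Γ = −ΔT/Δz = (19.8 − 27.48) / (5300 − 2100) m
  = -7.68°C / 3.2 km = -2.4°C/km

-2.4°C/km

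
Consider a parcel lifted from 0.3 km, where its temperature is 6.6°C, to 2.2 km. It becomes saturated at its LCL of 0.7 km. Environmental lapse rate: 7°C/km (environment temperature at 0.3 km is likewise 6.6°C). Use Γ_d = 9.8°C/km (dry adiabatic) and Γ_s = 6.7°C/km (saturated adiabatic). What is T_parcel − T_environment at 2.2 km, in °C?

Parcel:
  Dry to 700 m: -9.8 × 0.4 km = -3.92°C, so T = 2.68°C.
  Saturated to 2200 m: -6.7 × 1.5 km = -10.05°C, so T = -7.37°C.
Environment:
  Environment to 2200 m: -7 × 1.9 km = -13.3°C, so T = -6.7°C.
T_parcel − T_env = -7.37 − (-6.7) = -0.67°C

-0.67°C (parcel cooler than environment)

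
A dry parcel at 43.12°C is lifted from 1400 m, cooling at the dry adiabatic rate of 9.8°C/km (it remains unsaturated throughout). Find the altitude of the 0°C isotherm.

5800 m

Height above start = (43.12 − 0) / 9.8 = 4.4 km
Altitude = 1400 m + 4400 m = 5800 m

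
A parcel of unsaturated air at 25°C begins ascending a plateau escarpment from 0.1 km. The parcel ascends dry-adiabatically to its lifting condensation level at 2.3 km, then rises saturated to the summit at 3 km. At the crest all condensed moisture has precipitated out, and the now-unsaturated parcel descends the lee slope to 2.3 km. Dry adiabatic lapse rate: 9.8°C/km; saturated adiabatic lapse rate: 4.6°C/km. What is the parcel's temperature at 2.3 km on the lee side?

100–2300 m, dry: Δz = 2.2 km ⇒ ΔT = -21.56°C; T = 3.44°C
2300–3000 m, saturated: Δz = 0.7 km ⇒ ΔT = -3.22°C; T = 0.22°C
3000–2300 m, dry descent: Δz = 0.7 km ⇒ ΔT = +6.86°C; T = 7.08°C

7.08°C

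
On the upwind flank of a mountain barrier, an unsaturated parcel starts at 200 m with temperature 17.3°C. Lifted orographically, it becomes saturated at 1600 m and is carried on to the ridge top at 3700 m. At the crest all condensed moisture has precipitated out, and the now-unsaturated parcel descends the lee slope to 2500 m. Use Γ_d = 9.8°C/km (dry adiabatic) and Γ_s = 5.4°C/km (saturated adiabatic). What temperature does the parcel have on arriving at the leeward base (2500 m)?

4°C

Dry to 1600 m: -9.8 × 1.4 km = -13.72°C, so T = 3.58°C.
Saturated to 3700 m: -5.4 × 2.1 km = -11.34°C, so T = -7.76°C.
Dry descent to 2500 m: +9.8 × 1.2 km = +11.76°C, so T = 4°C.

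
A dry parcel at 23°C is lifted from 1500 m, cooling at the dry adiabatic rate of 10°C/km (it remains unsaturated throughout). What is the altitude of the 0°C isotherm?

3800 m

Height above start = (23 − 0) / 10 = 2.3 km
Altitude = 1500 m + 2300 m = 3800 m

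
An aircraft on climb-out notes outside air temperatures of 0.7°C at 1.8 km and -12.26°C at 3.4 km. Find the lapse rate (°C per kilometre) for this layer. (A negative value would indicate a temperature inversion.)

8.1°C/km

Γ = −ΔT/Δz = (0.7 − (-12.26)) / (3400 − 1800) m
  = 12.96°C / 1.6 km = 8.1°C/km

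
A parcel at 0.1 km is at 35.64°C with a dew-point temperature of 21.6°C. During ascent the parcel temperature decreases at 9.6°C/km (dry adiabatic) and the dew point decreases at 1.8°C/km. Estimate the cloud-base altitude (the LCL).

T and T_d converge at 9.6 − 1.8 = 7.8°C per km
Height above start = (35.64 − 21.6) / 7.8 = 1.8 km
LCL altitude = 100 m + 1800 m = 1900 m

1.9 km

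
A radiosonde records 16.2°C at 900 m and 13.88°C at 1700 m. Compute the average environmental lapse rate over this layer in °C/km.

Γ = −ΔT/Δz = (16.2 − 13.88) / (1700 − 900) m
  = 2.32°C / 0.8 km = 2.9°C/km

2.9°C/km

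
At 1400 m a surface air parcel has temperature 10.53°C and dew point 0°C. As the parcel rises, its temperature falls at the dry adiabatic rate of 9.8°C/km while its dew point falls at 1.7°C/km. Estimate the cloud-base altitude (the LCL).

T and T_d converge at 9.8 − 1.7 = 8.1°C per km
Height above start = (10.53 − 0) / 8.1 = 1.3 km
LCL altitude = 1400 m + 1300 m = 2700 m

2700 m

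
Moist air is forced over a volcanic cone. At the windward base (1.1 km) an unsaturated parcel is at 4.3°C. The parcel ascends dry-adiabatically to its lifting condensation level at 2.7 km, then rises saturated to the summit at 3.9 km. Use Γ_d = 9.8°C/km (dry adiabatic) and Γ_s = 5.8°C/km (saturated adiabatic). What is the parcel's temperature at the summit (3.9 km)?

1100 → 2700 m (dry, 9.8°C/km): ΔT = -9.8 × 1.6 = -15.68°C → T = -11.38°C
2700 → 3900 m (saturated, 5.8°C/km): ΔT = -5.8 × 1.2 = -6.96°C → T = -18.34°C

-18.34°C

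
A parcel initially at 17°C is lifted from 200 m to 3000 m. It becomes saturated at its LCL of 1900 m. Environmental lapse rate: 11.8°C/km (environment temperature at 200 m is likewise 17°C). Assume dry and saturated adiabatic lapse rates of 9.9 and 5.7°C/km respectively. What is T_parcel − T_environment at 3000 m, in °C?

+9.94°C (parcel warmer than environment)

Parcel:
  Dry to 1900 m: -9.9 × 1.7 km = -16.83°C, so T = 0.17°C.
  Saturated to 3000 m: -5.7 × 1.1 km = -6.27°C, so T = -6.1°C.
Environment:
  Environment to 3000 m: -11.8 × 2.8 km = -33.04°C, so T = -16.04°C.
T_parcel − T_env = -6.1 − (-16.04) = +9.94°C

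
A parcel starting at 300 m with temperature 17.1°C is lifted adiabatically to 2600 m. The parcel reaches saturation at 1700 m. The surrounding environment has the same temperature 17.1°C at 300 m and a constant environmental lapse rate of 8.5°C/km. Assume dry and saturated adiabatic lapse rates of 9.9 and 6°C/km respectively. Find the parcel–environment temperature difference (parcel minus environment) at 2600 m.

Parcel:
  Dry to 1700 m: -9.9 × 1.4 km = -13.86°C, so T = 3.24°C.
  Saturated to 2600 m: -6 × 0.9 km = -5.4°C, so T = -2.16°C.
Environment:
  Environment to 2600 m: -8.5 × 2.3 km = -19.55°C, so T = -2.45°C.
T_parcel − T_env = -2.16 − (-2.45) = +0.29°C

+0.29°C (parcel warmer than environment)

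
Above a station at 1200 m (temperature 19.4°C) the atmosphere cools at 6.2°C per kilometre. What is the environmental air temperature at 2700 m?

10.1°C

1200 → 2700 m (environmental, 6.2°C/km): ΔT = -6.2 × 1.5 = -9.3°C → T = 10.1°C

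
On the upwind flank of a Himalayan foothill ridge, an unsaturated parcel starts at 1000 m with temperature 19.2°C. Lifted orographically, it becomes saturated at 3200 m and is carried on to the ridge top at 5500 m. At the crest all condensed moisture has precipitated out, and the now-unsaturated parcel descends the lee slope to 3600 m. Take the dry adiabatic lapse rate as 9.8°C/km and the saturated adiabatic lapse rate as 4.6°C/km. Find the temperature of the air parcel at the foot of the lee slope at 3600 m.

Dry to 3200 m: -9.8 × 2.2 km = -21.56°C, so T = -2.36°C.
Saturated to 5500 m: -4.6 × 2.3 km = -10.58°C, so T = -12.94°C.
Dry descent to 3600 m: +9.8 × 1.9 km = +18.62°C, so T = 5.68°C.

5.68°C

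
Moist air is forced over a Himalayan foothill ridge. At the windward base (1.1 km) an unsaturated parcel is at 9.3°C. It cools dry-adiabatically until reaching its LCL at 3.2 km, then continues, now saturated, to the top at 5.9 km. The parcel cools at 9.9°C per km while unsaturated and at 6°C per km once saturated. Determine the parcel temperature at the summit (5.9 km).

From 1100 m to 3200 m (dry): cools by 9.9 × 2.1 = 20.79°C, giving -11.49°C.
From 3200 m to 5900 m (saturated): cools by 6 × 2.7 = 16.2°C, giving -27.69°C.

-27.69°C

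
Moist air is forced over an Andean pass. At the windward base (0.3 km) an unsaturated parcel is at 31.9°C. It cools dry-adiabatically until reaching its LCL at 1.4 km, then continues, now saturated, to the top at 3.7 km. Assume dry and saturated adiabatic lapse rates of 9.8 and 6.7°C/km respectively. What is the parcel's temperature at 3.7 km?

300 → 1400 m (dry, 9.8°C/km): ΔT = -9.8 × 1.1 = -10.78°C → T = 21.12°C
1400 → 3700 m (saturated, 6.7°C/km): ΔT = -6.7 × 2.3 = -15.41°C → T = 5.71°C

5.71°C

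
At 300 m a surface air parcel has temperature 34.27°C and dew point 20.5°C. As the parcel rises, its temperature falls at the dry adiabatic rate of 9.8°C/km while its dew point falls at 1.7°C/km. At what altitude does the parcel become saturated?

2000 m

T and T_d converge at 9.8 − 1.7 = 8.1°C per km
Height above start = (34.27 − 20.5) / 8.1 = 1.7 km
LCL altitude = 300 m + 1700 m = 2000 m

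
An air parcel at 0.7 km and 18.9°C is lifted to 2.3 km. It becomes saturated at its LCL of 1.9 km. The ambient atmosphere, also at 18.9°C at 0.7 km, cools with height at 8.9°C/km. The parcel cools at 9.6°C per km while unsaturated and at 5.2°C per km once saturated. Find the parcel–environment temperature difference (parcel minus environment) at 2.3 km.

Parcel:
  Dry to 1900 m: -9.6 × 1.2 km = -11.52°C, so T = 7.38°C.
  Saturated to 2300 m: -5.2 × 0.4 km = -2.08°C, so T = 5.3°C.
Environment:
  Environment to 2300 m: -8.9 × 1.6 km = -14.24°C, so T = 4.66°C.
T_parcel − T_env = 5.3 − 4.66 = +0.64°C

+0.64°C (parcel warmer than environment)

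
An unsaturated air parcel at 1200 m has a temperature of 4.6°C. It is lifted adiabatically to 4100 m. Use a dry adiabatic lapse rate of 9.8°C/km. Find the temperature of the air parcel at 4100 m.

1200 → 4100 m (dry adiabatic, 9.8°C/km): ΔT = -9.8 × 2.9 = -28.42°C → T = -23.82°C

-23.82°C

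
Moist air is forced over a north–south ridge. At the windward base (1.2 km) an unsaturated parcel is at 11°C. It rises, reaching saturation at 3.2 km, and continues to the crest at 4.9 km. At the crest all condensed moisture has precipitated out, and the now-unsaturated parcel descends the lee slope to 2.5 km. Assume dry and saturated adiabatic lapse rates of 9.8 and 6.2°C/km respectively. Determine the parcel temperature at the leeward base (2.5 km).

From 1200 m to 3200 m (dry): cools by 9.8 × 2 = 19.6°C, giving -8.6°C.
From 3200 m to 4900 m (saturated): cools by 6.2 × 1.7 = 10.54°C, giving -19.14°C.
From 4900 m to 2500 m (dry descent): warms by 9.8 × 2.4 = 23.52°C, giving 4.38°C.

4.38°C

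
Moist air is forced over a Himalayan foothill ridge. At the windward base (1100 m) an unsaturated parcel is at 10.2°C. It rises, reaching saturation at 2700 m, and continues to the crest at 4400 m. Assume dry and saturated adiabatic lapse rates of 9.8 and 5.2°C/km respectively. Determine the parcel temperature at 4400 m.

-14.32°C

From 1100 m to 2700 m (dry): cools by 9.8 × 1.6 = 15.68°C, giving -5.48°C.
From 2700 m to 4400 m (saturated): cools by 5.2 × 1.7 = 8.84°C, giving -14.32°C.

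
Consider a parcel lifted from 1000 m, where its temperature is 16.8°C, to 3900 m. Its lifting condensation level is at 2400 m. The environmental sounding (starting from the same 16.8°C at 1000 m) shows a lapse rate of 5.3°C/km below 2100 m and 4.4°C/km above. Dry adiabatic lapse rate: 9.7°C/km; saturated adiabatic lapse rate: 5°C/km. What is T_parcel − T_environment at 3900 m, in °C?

Parcel:
  Dry to 2400 m: -9.7 × 1.4 km = -13.58°C, so T = 3.22°C.
  Saturated to 3900 m: -5 × 1.5 km = -7.5°C, so T = -4.28°C.
Environment:
  Environment, lower layer to 2100 m: -5.3 × 1.1 km = -5.83°C, so T = 10.97°C.
  Environment, upper layer to 3900 m: -4.4 × 1.8 km = -7.92°C, so T = 3.05°C.
T_parcel − T_env = -4.28 − 3.05 = -7.33°C

-7.33°C (parcel cooler than environment)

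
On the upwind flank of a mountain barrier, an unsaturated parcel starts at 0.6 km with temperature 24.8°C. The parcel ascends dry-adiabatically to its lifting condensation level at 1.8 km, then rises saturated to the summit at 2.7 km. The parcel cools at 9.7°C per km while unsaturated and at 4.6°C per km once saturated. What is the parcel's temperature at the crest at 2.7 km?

600–1800 m, dry: Δz = 1.2 km ⇒ ΔT = -11.64°C; T = 13.16°C
1800–2700 m, saturated: Δz = 0.9 km ⇒ ΔT = -4.14°C; T = 9.02°C

9.02°C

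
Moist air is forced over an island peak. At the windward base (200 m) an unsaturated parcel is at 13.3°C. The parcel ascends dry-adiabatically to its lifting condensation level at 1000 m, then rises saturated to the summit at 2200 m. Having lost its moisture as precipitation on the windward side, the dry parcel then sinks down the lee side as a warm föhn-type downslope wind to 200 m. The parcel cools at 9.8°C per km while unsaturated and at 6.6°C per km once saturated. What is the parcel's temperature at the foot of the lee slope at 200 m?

17.14°C

200–1000 m, dry: Δz = 0.8 km ⇒ ΔT = -7.84°C; T = 5.46°C
1000–2200 m, saturated: Δz = 1.2 km ⇒ ΔT = -7.92°C; T = -2.46°C
2200–200 m, dry descent: Δz = 2 km ⇒ ΔT = +19.6°C; T = 17.14°C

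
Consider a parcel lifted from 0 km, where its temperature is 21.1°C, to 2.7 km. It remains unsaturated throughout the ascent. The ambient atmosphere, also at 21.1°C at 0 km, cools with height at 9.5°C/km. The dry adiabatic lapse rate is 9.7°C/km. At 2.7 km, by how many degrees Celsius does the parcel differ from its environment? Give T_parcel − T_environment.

-0.54°C (parcel cooler than environment)

Parcel:
  From 0 m to 2700 m (dry): cools by 9.7 × 2.7 = 26.19°C, giving -5.09°C.
Environment:
  From 0 m to 2700 m (environment): cools by 9.5 × 2.7 = 25.65°C, giving -4.55°C.
T_parcel − T_env = -5.09 − (-4.55) = -0.54°C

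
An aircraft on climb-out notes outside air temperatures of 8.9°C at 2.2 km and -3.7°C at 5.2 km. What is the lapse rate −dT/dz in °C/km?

4.2°C/km

Γ = −ΔT/Δz = (8.9 − (-3.7)) / (5200 − 2200) m
  = 12.6°C / 3 km = 4.2°C/km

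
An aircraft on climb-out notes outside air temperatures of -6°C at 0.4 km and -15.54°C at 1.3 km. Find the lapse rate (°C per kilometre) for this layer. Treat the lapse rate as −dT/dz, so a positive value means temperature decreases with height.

Γ = −ΔT/Δz = (-6 − (-15.54)) / (1300 − 400) m
  = 9.54°C / 0.9 km = 10.6°C/km

10.6°C/km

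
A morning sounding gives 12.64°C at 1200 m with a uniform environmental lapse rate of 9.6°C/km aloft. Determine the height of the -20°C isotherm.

4600 m

Height above start = (12.64 − (-20)) / 9.6 = 3.4 km
Altitude = 1200 m + 3400 m = 4600 m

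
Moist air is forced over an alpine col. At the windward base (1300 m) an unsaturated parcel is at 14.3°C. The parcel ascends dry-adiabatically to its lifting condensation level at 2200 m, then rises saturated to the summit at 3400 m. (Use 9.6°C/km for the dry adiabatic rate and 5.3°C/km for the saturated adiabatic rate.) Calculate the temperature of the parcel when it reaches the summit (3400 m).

-0.7°C

1300 → 2200 m (dry, 9.6°C/km): ΔT = -9.6 × 0.9 = -8.64°C → T = 5.66°C
2200 → 3400 m (saturated, 5.3°C/km): ΔT = -5.3 × 1.2 = -6.36°C → T = -0.7°C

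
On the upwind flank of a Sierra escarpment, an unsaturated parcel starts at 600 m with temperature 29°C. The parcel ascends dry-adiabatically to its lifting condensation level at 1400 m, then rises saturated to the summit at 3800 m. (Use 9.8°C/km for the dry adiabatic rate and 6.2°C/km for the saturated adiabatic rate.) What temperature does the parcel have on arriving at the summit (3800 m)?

From 600 m to 1400 m (dry): cools by 9.8 × 0.8 = 7.84°C, giving 21.16°C.
From 1400 m to 3800 m (saturated): cools by 6.2 × 2.4 = 14.88°C, giving 6.28°C.

6.28°C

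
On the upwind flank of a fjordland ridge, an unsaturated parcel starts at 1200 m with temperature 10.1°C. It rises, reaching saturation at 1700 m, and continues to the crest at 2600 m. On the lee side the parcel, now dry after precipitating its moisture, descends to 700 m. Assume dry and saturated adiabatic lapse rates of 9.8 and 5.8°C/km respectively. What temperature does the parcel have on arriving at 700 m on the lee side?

18.6°C

Dry to 1700 m: -9.8 × 0.5 km = -4.9°C, so T = 5.2°C.
Saturated to 2600 m: -5.8 × 0.9 km = -5.22°C, so T = -0.02°C.
Dry descent to 700 m: +9.8 × 1.9 km = +18.62°C, so T = 18.6°C.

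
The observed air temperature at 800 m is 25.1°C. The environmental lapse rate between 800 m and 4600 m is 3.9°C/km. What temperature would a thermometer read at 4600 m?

10.28°C

From 800 m to 4600 m (environmental): cools by 3.9 × 3.8 = 14.82°C, giving 10.28°C.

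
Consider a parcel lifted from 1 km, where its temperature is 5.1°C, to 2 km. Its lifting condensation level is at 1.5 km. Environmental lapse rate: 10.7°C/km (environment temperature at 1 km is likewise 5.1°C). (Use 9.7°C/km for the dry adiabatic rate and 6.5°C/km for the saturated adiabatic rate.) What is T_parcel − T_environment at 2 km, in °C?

+2.6°C (parcel warmer than environment)

Parcel:
  1000–1500 m, dry: Δz = 0.5 km ⇒ ΔT = -4.85°C; T = 0.25°C
  1500–2000 m, saturated: Δz = 0.5 km ⇒ ΔT = -3.25°C; T = -3°C
Environment:
  1000–2000 m, environment: Δz = 1 km ⇒ ΔT = -10.7°C; T = -5.6°C
T_parcel − T_env = -3 − (-5.6) = +2.6°C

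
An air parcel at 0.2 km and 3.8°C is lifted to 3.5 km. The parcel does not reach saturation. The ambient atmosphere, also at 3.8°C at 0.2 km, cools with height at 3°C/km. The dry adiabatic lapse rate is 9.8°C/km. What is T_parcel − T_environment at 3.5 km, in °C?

-22.44°C (parcel cooler than environment)

Parcel:
  200 → 3500 m (dry, 9.8°C/km): ΔT = -9.8 × 3.3 = -32.34°C → T = -28.54°C
Environment:
  200 → 3500 m (environment, 3°C/km): ΔT = -3 × 3.3 = -9.9°C → T = -6.1°C
T_parcel − T_env = -28.54 − (-6.1) = -22.44°C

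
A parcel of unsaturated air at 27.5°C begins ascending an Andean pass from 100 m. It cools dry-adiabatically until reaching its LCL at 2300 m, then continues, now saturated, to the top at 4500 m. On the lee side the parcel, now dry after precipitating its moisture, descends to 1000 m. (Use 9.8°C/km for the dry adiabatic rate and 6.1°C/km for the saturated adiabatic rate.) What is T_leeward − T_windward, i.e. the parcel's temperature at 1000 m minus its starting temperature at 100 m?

-0.68°C

From 100 m to 2300 m (dry): cools by 9.8 × 2.2 = 21.56°C, giving 5.94°C.
From 2300 m to 4500 m (saturated): cools by 6.1 × 2.2 = 13.42°C, giving -7.48°C.
From 4500 m to 1000 m (dry descent): warms by 9.8 × 3.5 = 34.3°C, giving 26.82°C.
Net change vs windward start: 26.82 − 27.5 = -0.68°C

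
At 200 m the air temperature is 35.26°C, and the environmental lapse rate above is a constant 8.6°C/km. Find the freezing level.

4300 m

Height above start = (35.26 − 0) / 8.6 = 4.1 km
Altitude = 200 m + 4100 m = 4300 m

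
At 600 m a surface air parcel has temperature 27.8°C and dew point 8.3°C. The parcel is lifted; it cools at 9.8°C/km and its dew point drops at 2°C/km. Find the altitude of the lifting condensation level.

3100 m

T and T_d converge at 9.8 − 2 = 7.8°C per km
Height above start = (27.8 − 8.3) / 7.8 = 2.5 km
LCL altitude = 600 m + 2500 m = 3100 m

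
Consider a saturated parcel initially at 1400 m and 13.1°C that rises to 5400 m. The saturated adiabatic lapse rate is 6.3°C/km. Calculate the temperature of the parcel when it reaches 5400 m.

From 1400 m to 5400 m (saturated adiabatic): cools by 6.3 × 4 = 25.2°C, giving -12.1°C.

-12.1°C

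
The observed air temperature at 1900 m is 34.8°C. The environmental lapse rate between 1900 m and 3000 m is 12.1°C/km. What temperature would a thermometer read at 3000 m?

21.49°C

Environmental to 3000 m: -12.1 × 1.1 km = -13.31°C, so T = 21.49°C.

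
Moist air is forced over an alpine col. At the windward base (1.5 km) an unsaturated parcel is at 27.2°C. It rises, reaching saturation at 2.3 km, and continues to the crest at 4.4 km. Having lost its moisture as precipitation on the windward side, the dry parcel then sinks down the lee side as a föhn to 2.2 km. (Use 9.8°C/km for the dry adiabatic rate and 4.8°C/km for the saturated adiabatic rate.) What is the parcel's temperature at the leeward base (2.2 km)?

Dry to 2300 m: -9.8 × 0.8 km = -7.84°C, so T = 19.36°C.
Saturated to 4400 m: -4.8 × 2.1 km = -10.08°C, so T = 9.28°C.
Dry descent to 2200 m: +9.8 × 2.2 km = +21.56°C, so T = 30.84°C.

30.84°C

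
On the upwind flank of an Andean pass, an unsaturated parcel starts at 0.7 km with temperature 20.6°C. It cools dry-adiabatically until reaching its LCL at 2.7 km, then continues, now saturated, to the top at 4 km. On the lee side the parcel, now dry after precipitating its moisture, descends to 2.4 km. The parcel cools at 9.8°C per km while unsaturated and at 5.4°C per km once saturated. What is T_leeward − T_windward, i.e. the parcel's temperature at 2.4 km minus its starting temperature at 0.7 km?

-10.94°C

Dry to 2700 m: -9.8 × 2 km = -19.6°C, so T = 1°C.
Saturated to 4000 m: -5.4 × 1.3 km = -7.02°C, so T = -6.02°C.
Dry descent to 2400 m: +9.8 × 1.6 km = +15.68°C, so T = 9.66°C.
Net change vs windward start: 9.66 − 20.6 = -10.94°C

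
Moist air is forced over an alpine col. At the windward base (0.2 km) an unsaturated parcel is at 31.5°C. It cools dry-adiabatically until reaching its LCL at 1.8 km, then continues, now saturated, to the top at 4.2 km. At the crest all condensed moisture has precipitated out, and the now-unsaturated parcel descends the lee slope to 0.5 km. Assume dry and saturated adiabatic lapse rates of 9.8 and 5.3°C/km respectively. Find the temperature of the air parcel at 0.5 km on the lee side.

200 → 1800 m (dry, 9.8°C/km): ΔT = -9.8 × 1.6 = -15.68°C → T = 15.82°C
1800 → 4200 m (saturated, 5.3°C/km): ΔT = -5.3 × 2.4 = -12.72°C → T = 3.1°C
4200 → 500 m (dry descent, 9.8°C/km): ΔT = +9.8 × 3.7 = +36.26°C → T = 39.36°C

39.36°C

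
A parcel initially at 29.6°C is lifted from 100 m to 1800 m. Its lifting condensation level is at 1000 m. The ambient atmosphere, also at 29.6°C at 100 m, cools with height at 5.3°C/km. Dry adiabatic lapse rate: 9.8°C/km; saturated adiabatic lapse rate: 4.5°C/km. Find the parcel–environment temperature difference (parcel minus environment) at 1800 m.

-3.41°C (parcel cooler than environment)

Parcel:
  From 100 m to 1000 m (dry): cools by 9.8 × 0.9 = 8.82°C, giving 20.78°C.
  From 1000 m to 1800 m (saturated): cools by 4.5 × 0.8 = 3.6°C, giving 17.18°C.
Environment:
  From 100 m to 1800 m (environment): cools by 5.3 × 1.7 = 9.01°C, giving 20.59°C.
T_parcel − T_env = 17.18 − 20.59 = -3.41°C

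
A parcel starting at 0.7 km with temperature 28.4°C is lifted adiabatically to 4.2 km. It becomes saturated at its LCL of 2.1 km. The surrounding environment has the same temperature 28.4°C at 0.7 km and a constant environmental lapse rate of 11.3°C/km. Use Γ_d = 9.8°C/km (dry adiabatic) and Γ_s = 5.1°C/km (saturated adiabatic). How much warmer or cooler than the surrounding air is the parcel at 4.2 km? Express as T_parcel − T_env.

+15.12°C (parcel warmer than environment)

Parcel:
  700 → 2100 m (dry, 9.8°C/km): ΔT = -9.8 × 1.4 = -13.72°C → T = 14.68°C
  2100 → 4200 m (saturated, 5.1°C/km): ΔT = -5.1 × 2.1 = -10.71°C → T = 3.97°C
Environment:
  700 → 4200 m (environment, 11.3°C/km): ΔT = -11.3 × 3.5 = -39.55°C → T = -11.15°C
T_parcel − T_env = 3.97 − (-11.15) = +15.12°C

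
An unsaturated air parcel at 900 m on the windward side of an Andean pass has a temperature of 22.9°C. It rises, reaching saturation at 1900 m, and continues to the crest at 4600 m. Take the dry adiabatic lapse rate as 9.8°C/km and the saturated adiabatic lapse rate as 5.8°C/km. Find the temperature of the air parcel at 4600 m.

-2.56°C

900–1900 m, dry: Δz = 1 km ⇒ ΔT = -9.8°C; T = 13.1°C
1900–4600 m, saturated: Δz = 2.7 km ⇒ ΔT = -15.66°C; T = -2.56°C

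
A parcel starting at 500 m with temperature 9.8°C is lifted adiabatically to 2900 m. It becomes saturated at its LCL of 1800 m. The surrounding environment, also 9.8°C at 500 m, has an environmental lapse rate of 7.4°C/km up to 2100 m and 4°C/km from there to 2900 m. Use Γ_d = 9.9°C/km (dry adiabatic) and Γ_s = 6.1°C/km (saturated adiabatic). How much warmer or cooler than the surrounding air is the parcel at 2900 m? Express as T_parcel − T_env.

-4.54°C (parcel cooler than environment)

Parcel:
  From 500 m to 1800 m (dry): cools by 9.9 × 1.3 = 12.87°C, giving -3.07°C.
  From 1800 m to 2900 m (saturated): cools by 6.1 × 1.1 = 6.71°C, giving -9.78°C.
Environment:
  From 500 m to 2100 m (environment, lower layer): cools by 7.4 × 1.6 = 11.84°C, giving -2.04°C.
  From 2100 m to 2900 m (environment, upper layer): cools by 4 × 0.8 = 3.2°C, giving -5.24°C.
T_parcel − T_env = -9.78 − (-5.24) = -4.54°C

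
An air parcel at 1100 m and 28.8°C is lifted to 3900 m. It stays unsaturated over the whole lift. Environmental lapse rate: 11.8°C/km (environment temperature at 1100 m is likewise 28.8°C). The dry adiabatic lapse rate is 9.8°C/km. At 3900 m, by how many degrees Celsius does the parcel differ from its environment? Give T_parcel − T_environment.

+5.6°C (parcel warmer than environment)

Parcel:
  From 1100 m to 3900 m (dry): cools by 9.8 × 2.8 = 27.44°C, giving 1.36°C.
Environment:
  From 1100 m to 3900 m (environment): cools by 11.8 × 2.8 = 33.04°C, giving -4.24°C.
T_parcel − T_env = 1.36 − (-4.24) = +5.6°C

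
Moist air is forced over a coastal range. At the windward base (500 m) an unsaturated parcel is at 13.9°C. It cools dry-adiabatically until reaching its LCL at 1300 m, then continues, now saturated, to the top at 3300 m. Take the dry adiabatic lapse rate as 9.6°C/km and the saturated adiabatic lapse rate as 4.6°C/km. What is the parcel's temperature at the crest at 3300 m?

500 → 1300 m (dry, 9.6°C/km): ΔT = -9.6 × 0.8 = -7.68°C → T = 6.22°C
1300 → 3300 m (saturated, 4.6°C/km): ΔT = -4.6 × 2 = -9.2°C → T = -2.98°C

-2.98°C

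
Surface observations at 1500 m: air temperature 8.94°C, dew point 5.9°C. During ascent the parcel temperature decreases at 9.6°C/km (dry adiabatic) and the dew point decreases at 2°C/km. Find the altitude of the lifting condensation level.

1900 m

T and T_d converge at 9.6 − 2 = 7.6°C per km
Height above start = (8.94 − 5.9) / 7.6 = 0.4 km
LCL altitude = 1500 m + 400 m = 1900 m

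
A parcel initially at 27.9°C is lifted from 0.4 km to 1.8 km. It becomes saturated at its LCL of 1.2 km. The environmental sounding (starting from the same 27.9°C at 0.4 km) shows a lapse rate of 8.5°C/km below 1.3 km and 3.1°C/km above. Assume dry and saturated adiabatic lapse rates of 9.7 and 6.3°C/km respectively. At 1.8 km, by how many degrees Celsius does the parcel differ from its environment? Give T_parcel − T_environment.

Parcel:
  From 400 m to 1200 m (dry): cools by 9.7 × 0.8 = 7.76°C, giving 20.14°C.
  From 1200 m to 1800 m (saturated): cools by 6.3 × 0.6 = 3.78°C, giving 16.36°C.
Environment:
  From 400 m to 1300 m (environment, lower layer): cools by 8.5 × 0.9 = 7.65°C, giving 20.25°C.
  From 1300 m to 1800 m (environment, upper layer): cools by 3.1 × 0.5 = 1.55°C, giving 18.7°C.
T_parcel − T_env = 16.36 − 18.7 = -2.34°C

-2.34°C (parcel cooler than environment)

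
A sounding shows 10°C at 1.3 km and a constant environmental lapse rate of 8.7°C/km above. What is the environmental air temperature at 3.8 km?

1300–3800 m, environmental: Δz = 2.5 km ⇒ ΔT = -21.75°C; T = -11.75°C

-11.75°C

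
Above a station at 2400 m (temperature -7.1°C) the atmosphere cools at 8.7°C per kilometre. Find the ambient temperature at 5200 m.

Environmental to 5200 m: -8.7 × 2.8 km = -24.36°C, so T = -31.46°C.

-31.46°C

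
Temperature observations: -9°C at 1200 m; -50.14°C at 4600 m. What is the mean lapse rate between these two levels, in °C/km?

Γ = −ΔT/Δz = (-9 − (-50.14)) / (4600 − 1200) m
  = 41.14°C / 3.4 km = 12.1°C/km

12.1°C/km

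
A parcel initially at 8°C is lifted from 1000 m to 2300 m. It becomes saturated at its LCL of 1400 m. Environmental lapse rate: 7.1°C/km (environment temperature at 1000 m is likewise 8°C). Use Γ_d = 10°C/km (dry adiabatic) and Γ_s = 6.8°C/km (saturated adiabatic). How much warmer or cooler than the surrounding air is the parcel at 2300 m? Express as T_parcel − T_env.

-0.89°C (parcel cooler than environment)

Parcel:
  1000–1400 m, dry: Δz = 0.4 km ⇒ ΔT = -4°C; T = 4°C
  1400–2300 m, saturated: Δz = 0.9 km ⇒ ΔT = -6.12°C; T = -2.12°C
Environment:
  1000–2300 m, environment: Δz = 1.3 km ⇒ ΔT = -9.23°C; T = -1.23°C
T_parcel − T_env = -2.12 − (-1.23) = -0.89°C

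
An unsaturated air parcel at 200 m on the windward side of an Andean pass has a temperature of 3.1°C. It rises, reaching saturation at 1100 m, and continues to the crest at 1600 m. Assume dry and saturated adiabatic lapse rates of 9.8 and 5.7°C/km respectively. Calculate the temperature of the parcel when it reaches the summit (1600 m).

-8.57°C

200 → 1100 m (dry, 9.8°C/km): ΔT = -9.8 × 0.9 = -8.82°C → T = -5.72°C
1100 → 1600 m (saturated, 5.7°C/km): ΔT = -5.7 × 0.5 = -2.85°C → T = -8.57°C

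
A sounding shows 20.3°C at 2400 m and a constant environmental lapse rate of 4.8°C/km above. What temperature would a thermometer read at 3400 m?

15.5°C

From 2400 m to 3400 m (environmental): cools by 4.8 × 1 = 4.8°C, giving 15.5°C.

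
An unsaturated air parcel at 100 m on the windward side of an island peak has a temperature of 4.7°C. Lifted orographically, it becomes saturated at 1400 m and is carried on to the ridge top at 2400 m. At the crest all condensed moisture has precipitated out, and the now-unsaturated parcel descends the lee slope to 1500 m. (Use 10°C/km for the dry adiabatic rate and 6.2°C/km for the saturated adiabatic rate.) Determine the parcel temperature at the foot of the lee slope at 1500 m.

-5.5°C

From 100 m to 1400 m (dry): cools by 10 × 1.3 = 13°C, giving -8.3°C.
From 1400 m to 2400 m (saturated): cools by 6.2 × 1 = 6.2°C, giving -14.5°C.
From 2400 m to 1500 m (dry descent): warms by 10 × 0.9 = 9°C, giving -5.5°C.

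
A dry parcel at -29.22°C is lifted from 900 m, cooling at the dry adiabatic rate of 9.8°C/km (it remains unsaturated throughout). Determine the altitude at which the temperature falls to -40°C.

2000 m

Height above start = (-29.22 − (-40)) / 9.8 = 1.1 km
Altitude = 900 m + 1100 m = 2000 m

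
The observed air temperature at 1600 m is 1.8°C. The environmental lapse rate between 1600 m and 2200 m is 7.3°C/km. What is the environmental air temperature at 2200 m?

-2.58°C

Environmental to 2200 m: -7.3 × 0.6 km = -4.38°C, so T = -2.58°C.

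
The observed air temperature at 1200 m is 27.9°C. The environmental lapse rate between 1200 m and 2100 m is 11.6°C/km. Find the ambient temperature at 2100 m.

17.46°C

1200 → 2100 m (environmental, 11.6°C/km): ΔT = -11.6 × 0.9 = -10.44°C → T = 17.46°C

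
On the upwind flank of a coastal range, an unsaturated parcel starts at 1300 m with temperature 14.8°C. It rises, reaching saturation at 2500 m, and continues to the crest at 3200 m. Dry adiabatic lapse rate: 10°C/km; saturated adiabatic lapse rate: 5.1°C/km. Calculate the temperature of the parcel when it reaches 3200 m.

Dry to 2500 m: -10 × 1.2 km = -12°C, so T = 2.8°C.
Saturated to 3200 m: -5.1 × 0.7 km = -3.57°C, so T = -0.77°C.

-0.77°C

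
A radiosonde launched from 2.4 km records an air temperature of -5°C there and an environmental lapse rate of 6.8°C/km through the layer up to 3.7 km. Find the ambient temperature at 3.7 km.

2400 → 3700 m (environmental, 6.8°C/km): ΔT = -6.8 × 1.3 = -8.84°C → T = -13.84°C

-13.84°C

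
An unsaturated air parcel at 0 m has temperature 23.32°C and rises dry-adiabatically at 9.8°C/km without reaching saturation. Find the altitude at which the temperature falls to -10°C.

3400 m

Height above start = (23.32 − (-10)) / 9.8 = 3.4 km
Altitude = 0 m + 3400 m = 3400 m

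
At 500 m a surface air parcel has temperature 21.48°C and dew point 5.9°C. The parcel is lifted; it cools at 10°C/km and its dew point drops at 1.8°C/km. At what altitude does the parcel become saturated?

T and T_d converge at 10 − 1.8 = 8.2°C per km
Height above start = (21.48 − 5.9) / 8.2 = 1.9 km
LCL altitude = 500 m + 1900 m = 2400 m

2400 m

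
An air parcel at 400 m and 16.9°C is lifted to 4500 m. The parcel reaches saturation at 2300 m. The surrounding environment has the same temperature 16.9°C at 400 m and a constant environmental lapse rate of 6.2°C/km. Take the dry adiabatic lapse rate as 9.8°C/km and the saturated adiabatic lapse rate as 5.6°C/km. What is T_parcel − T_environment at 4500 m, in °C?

-5.52°C (parcel cooler than environment)

Parcel:
  400–2300 m, dry: Δz = 1.9 km ⇒ ΔT = -18.62°C; T = -1.72°C
  2300–4500 m, saturated: Δz = 2.2 km ⇒ ΔT = -12.32°C; T = -14.04°C
Environment:
  400–4500 m, environment: Δz = 4.1 km ⇒ ΔT = -25.42°C; T = -8.52°C
T_parcel − T_env = -14.04 − (-8.52) = -5.52°C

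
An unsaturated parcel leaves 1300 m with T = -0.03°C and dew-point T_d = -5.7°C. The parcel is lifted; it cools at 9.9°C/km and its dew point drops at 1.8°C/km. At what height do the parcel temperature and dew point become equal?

T and T_d converge at 9.9 − 1.8 = 8.1°C per km
Height above start = (-0.03 − (-5.7)) / 8.1 = 0.7 km
LCL altitude = 1300 m + 700 m = 2000 m

2000 m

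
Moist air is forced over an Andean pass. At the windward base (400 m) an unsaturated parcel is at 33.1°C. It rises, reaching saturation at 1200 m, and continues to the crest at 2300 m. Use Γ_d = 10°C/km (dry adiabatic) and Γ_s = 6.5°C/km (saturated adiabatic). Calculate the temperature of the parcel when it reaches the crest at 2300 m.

17.95°C

400 → 1200 m (dry, 10°C/km): ΔT = -10 × 0.8 = -8°C → T = 25.1°C
1200 → 2300 m (saturated, 6.5°C/km): ΔT = -6.5 × 1.1 = -7.15°C → T = 17.95°C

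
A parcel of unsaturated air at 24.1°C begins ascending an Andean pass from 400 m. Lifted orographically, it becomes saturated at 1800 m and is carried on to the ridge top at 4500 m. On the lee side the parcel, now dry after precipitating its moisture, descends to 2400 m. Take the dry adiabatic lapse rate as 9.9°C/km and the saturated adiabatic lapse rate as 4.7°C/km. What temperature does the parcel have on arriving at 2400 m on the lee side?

Dry to 1800 m: -9.9 × 1.4 km = -13.86°C, so T = 10.24°C.
Saturated to 4500 m: -4.7 × 2.7 km = -12.69°C, so T = -2.45°C.
Dry descent to 2400 m: +9.9 × 2.1 km = +20.79°C, so T = 18.34°C.

18.34°C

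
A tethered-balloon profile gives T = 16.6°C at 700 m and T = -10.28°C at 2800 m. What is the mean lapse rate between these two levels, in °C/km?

12.8°C/km

Γ = −ΔT/Δz = (16.6 − (-10.28)) / (2800 − 700) m
  = 26.88°C / 2.1 km = 12.8°C/km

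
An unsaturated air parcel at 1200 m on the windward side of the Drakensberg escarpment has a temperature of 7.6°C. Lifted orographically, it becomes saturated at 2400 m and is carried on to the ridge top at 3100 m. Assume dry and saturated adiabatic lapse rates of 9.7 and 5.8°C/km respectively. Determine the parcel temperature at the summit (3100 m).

Dry to 2400 m: -9.7 × 1.2 km = -11.64°C, so T = -4.04°C.
Saturated to 3100 m: -5.8 × 0.7 km = -4.06°C, so T = -8.1°C.

-8.1°C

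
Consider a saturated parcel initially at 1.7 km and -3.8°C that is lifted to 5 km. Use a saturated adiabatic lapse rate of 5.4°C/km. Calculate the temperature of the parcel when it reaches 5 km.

1700 → 5000 m (saturated adiabatic, 5.4°C/km): ΔT = -5.4 × 3.3 = -17.82°C → T = -21.62°C

-21.62°C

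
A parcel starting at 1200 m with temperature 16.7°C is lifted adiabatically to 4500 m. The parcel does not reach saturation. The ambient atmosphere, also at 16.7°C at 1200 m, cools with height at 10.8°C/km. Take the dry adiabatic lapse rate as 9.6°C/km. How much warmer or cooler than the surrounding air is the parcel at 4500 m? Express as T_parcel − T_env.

Parcel:
  From 1200 m to 4500 m (dry): cools by 9.6 × 3.3 = 31.68°C, giving -14.98°C.
Environment:
  From 1200 m to 4500 m (environment): cools by 10.8 × 3.3 = 35.64°C, giving -18.94°C.
T_parcel − T_env = -14.98 − (-18.94) = +3.96°C

+3.96°C (parcel warmer than environment)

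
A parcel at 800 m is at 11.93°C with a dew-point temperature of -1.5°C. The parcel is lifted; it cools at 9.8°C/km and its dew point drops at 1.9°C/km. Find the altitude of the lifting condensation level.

2500 m

T and T_d converge at 9.8 − 1.9 = 7.9°C per km
Height above start = (11.93 − (-1.5)) / 7.9 = 1.7 km
LCL altitude = 800 m + 1700 m = 2500 m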